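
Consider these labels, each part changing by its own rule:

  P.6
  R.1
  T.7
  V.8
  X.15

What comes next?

Letter: letters move forward 2 places in the alphabet; P, R, T, V, X → Z.
For the second component, each term is the sum of the two before it: 6, 1, 7, 8, 15 → 23.
So the next label is Z.23.

Z.23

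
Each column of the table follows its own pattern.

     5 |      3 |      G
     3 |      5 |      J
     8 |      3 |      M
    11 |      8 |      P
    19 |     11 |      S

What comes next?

30  19  V

First component goes 5, 3, 8, 11, 19 → 30 (each term is the sum of the two before it).
Second component: 3, 5, 3, 8, 11 → 19 (always the previous value of the first component).
For the letter, letters move forward 3 places in the alphabet: G, J, M, P, S → V.
Combining the parts gives 30  19  V.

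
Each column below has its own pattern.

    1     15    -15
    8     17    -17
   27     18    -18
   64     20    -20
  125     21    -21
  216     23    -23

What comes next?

343  24  -24

For the first component, perfect cubes: 1³, 2³, 3³, …: 1, 8, 27, 64, 125, 216 → 343.
For the second component, alternating steps +2, +1, +2, +1, …: 15, 17, 18, 20, 21, 23 → 24.
For the third component, always the negative of the second component: -15, -17, -18, -20, -21, -23 → -24.
Combining the parts gives 343  24  -24.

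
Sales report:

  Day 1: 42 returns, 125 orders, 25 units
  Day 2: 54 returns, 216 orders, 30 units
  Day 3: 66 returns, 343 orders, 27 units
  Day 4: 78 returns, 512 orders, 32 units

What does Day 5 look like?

90 returns, 729 orders, 29 units

Returns goes 42, 54, 66, 78 → 90 (+12 each step).
Orders: perfect cubes: 5³, 6³, 7³, …, so 125, 216, 343, 512 → 729.
Units: 25, 30, 27, 32 → 29 (alternating steps +5, −3, +5, −3, …).
Putting it together: 90 returns, 729 orders, 29 units.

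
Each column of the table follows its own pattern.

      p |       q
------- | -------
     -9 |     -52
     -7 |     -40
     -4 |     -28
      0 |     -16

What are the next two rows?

Column p: -9, -7, -4, 0 → 5 → 11 (differences are 2, 3, 4, … (increasing by 1 each time)).
Column q: +12 each step, so -52, -40, -28, -16 → -4 → 8.
Putting the parts together: 5  -4 and then 11  8.

5  -4; 11  8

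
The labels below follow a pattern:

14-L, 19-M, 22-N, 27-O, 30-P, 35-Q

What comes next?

First component: alternating steps +5, +3, +5, +3, …; 14, 19, 22, 27, 30, 35 → 38.
For the letter, letters move forward 1 place in the alphabet: L, M, N, O, P, Q → R.
Combining the parts gives 38-R.

38-R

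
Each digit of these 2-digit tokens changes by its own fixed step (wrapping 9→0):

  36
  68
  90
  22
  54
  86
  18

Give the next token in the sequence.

For the first digit, +3 each step, mod 10: 3, 6, 9, 2, 5, 8, 1 → 4.
For the second digit, +2 each step, mod 10: 6, 8, 0, 2, 4, 6, 8 → 0.
Combining the parts gives 40.

40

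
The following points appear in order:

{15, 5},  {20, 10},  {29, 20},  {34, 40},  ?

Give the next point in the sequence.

First value: alternating steps +5, +9, +5, +9, …, so 15, 20, 29, 34 → 43.
Second value goes 5, 10, 20, 40 → 80 (×2 each step).
Putting it together: {43, 80}.

{43, 80}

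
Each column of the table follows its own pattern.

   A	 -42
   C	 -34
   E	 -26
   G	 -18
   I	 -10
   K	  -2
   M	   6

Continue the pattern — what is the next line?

O  14

Letter: letters move forward 2 places in the alphabet; A, C, E, G, I, K, M → O.
Second component: +8 each step; -42, -34, -26, -18, -10, -2, 6 → 14.
Combining the parts gives O  14.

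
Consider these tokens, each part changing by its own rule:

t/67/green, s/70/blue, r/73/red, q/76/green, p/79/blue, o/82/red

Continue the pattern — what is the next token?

Letter: letters move back 1 place in the alphabet; t, s, r, q, p, o → n.
Second component: +3 each step, so 67, 70, 73, 76, 79, 82 → 85.
Colour goes green, blue, red, green, blue, red → green (repeats green → blue → red).
So the next token is n/85/green.

n/85/green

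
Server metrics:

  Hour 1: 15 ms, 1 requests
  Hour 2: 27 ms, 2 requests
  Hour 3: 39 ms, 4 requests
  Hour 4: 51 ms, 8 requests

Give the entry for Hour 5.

63 ms, 16 requests

For the ms, +12 each step: 15, 27, 39, 51 → 63.
Requests goes 1, 2, 4, 8 → 16 (×2 each step).
So the next line is 63 ms, 16 requests.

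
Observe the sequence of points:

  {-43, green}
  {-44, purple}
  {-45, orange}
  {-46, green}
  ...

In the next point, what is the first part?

-47

First part goes -43, -44, -45, -46 → -47 (−1 each step).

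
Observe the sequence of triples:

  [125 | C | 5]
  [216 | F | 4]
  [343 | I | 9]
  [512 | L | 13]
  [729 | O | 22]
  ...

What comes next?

First part: 125, 216, 343, 512, 729 → 1000 (perfect cubes: 5³, 6³, 7³, …).
Letter — letters move forward 3 places in the alphabet: C, F, I, L, O → R.
Third part: each term is the sum of the two before it, so 5, 4, 9, 13, 22 → 35.
Combining the parts gives [1000 | R | 35].

[1000 | R | 35]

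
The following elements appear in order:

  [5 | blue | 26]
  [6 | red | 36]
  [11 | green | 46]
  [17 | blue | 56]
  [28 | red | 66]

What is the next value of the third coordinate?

First coordinate goes 5, 6, 11, 17, 28 → 45 (each term is the sum of the two before it).
Colour: repeats blue → red → green, so blue, red, green, blue, red → green.
For the third coordinate, +10 each step: 26, 36, 46, 56, 66 → 76.

76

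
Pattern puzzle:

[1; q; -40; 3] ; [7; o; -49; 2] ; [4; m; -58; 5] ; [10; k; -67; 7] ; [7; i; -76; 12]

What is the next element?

[13; g; -85; 19]

First coordinate: alternating steps +6, −3, +6, −3, …; 1, 7, 4, 10, 7 → 13.
Letter goes q, o, m, k, i → g (letters move back 2 places in the alphabet).
Third coordinate: -40, -49, -58, -67, -76 → -85 (−9 each step).
Fourth coordinate: 3, 2, 5, 7, 12 → 19 (each term is the sum of the two before it).
So the next element is [13; g; -85; 19].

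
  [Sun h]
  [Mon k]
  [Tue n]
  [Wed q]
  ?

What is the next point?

[Thu t]

Day: runs through the weekdays Mon→Sun; Sun, Mon, Tue, Wed → Thu.
Letter: letters move forward 3 places in the alphabet; h, k, n, q → t.
Putting it together: [Thu t].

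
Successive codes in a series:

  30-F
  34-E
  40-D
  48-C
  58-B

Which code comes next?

First component: differences are 4, 6, 8, … (increasing by 2 each time), so 30, 34, 40, 48, 58 → 70.
Letter: letters move back 1 place in the alphabet, so F, E, D, C, B → A.
Putting it together: 70-A.

70-A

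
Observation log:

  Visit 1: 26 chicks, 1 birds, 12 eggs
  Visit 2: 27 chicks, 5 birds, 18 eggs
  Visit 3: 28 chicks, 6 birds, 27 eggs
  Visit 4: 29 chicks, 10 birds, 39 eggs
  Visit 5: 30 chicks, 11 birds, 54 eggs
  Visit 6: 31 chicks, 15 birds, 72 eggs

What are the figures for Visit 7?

32 chicks, 16 birds, 93 eggs

Chicks: +1 each step; 26, 27, 28, 29, 30, 31 → 32.
Birds: alternating steps +4, +1, +4, +1, …, so 1, 5, 6, 10, 11, 15 → 16.
For the eggs, differences are 6, 9, 12, … (increasing by 3 each time): 12, 18, 27, 39, 54, 72 → 93.
Putting it together: 32 chicks, 16 birds, 93 eggs.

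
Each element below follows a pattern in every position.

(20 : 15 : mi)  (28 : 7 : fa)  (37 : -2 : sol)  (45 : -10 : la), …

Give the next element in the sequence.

(54 : -19 : ti)

First slot: alternating steps +8, +9, +8, +9, …, so 20, 28, 37, 45 → 54.
Second slot: 15, 7, -2, -10 → -19 (together with the first slot always sums to 35).
Note: runs through the solfège scale do→ti; mi, fa, sol, la → ti.
So the next element is (54 : -19 : ti).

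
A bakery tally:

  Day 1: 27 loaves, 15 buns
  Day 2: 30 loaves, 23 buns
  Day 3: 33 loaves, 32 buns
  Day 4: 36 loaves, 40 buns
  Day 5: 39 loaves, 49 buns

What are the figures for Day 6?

42 loaves, 57 buns

Loaves: +3 each step; 27, 30, 33, 36, 39 → 42.
Buns — alternating steps +8, +9, +8, +9, …: 15, 23, 32, 40, 49 → 57.
Combining the parts gives 42 loaves, 57 buns.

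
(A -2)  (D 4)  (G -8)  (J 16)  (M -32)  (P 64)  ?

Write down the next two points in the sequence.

Letter: letters move forward 3 places in the alphabet; A, D, G, J, M, P → S → V.
Second component: ×(-2) each step; -2, 4, -8, 16, -32, 64 → -128 → 256.
So the next two points are (S -128) and (V 256).

(S -128), (V 256)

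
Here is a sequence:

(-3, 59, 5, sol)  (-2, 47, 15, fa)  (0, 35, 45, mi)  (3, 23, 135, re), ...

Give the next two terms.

First coordinate: differences are 1, 2, 3, … (increasing by 1 each time), so -3, -2, 0, 3 → 7 → 12.
Second coordinate: −12 each step, so 59, 47, 35, 23 → 11 → -1.
Third coordinate — ×3 each step: 5, 15, 45, 135 → 405 → 1215.
Note: sol, fa, mi, re → do → ti (runs backward through the solfège scale do→ti).
Putting the parts together: (7, 11, 405, do) and then (12, -1, 1215, ti).

(7, 11, 405, do), (12, -1, 1215, ti)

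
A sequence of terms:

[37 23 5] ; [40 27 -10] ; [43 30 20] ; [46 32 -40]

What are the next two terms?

[49 33 80], [52 33 -160]

For the first part, +3 each step: 37, 40, 43, 46 → 49 → 52.
Second part: differences are 4, 3, 2, … (decreasing by 1 each time); 23, 27, 30, 32 → 33 → 33.
Third part: ×(-2) each step; 5, -10, 20, -40 → 80 → -160.
Putting the parts together: [49 33 80] and then [52 33 -160].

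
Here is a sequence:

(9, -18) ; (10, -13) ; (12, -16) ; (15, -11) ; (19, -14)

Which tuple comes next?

First part: differences are 1, 2, 3, … (increasing by 1 each time); 9, 10, 12, 15, 19 → 24.
Second part: alternating steps +5, −3, +5, −3, …; -18, -13, -16, -11, -14 → -9.
Combining the parts gives (24, -9).

(24, -9)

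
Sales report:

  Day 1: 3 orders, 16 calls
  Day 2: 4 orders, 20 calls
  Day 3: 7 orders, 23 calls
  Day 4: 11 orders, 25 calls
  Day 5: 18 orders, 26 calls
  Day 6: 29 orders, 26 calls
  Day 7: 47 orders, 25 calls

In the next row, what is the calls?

Calls — differences are 4, 3, 2, … (decreasing by 1 each time): 16, 20, 23, 25, 26, 26, 25 → 23.

23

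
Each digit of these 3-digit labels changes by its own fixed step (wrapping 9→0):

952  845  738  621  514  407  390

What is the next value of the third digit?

3

For the third digit, +3 each step, mod 10: 2, 5, 8, 1, 4, 7, 0 → 3.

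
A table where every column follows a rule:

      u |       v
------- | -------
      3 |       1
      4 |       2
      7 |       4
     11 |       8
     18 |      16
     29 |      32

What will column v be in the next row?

64

Column v: ×2 each step, so 1, 2, 4, 8, 16, 32 → 64.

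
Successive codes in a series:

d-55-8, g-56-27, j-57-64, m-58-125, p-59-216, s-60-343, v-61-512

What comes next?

y-62-729

For the letter, letters move forward 3 places in the alphabet: d, g, j, m, p, s, v → y.
For the second component, +1 each step: 55, 56, 57, 58, 59, 60, 61 → 62.
Third component goes 8, 27, 64, 125, 216, 343, 512 → 729 (perfect cubes: 2³, 3³, 4³, …).
Putting it together: y-62-729.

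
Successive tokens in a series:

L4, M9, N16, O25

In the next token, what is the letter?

P

Letter — letters move forward 1 place in the alphabet: L, M, N, O → P.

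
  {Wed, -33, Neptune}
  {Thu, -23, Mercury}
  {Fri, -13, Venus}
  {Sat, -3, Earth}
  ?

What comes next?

For the day, runs through the weekdays Mon→Sun: Wed, Thu, Fri, Sat → Sun.
Second part: +10 each step; -33, -23, -13, -3 → 7.
Planet: runs through the planets Mercury→Neptune, so Neptune, Mercury, Venus, Earth → Mars.
So the next tuple is {Sun, 7, Mars}.

{Sun, 7, Mars}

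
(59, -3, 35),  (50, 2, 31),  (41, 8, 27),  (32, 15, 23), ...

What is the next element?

First component: −9 each step, so 59, 50, 41, 32 → 23.
Second component goes -3, 2, 8, 15 → 23 (differences are 5, 6, 7, … (increasing by 1 each time)).
Third component: 35, 31, 27, 23 → 19 (−4 each step).
So the next element is (23, 23, 19).

(23, 23, 19)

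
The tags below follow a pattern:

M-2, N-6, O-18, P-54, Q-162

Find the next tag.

R-486

Letter: letters move forward 1 place in the alphabet, so M, N, O, P, Q → R.
Second component — ×3 each step: 2, 6, 18, 54, 162 → 486.
Putting it together: R-486.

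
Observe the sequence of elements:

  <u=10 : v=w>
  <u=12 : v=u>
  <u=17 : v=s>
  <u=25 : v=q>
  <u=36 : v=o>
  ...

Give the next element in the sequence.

<u=50 : v=m>

U: differences are 2, 5, 8, … (increasing by 3 each time); 10, 12, 17, 25, 36 → 50.
V: w, u, s, q, o → m (letters move back 2 places in the alphabet).
So the next element is <u=50 : v=m>.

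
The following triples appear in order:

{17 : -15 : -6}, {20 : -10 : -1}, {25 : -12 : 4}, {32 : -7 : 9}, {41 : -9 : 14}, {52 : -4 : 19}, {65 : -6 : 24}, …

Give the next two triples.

For the first coordinate, differences are 3, 5, 7, … (increasing by 2 each time): 17, 20, 25, 32, 41, 52, 65 → 80 → 97.
Second coordinate: -15, -10, -12, -7, -9, -4, -6 → -1 → -3 (alternating steps +5, −2, +5, −2, …).
Third coordinate — +5 each step: -6, -1, 4, 9, 14, 19, 24 → 29 → 34.
So the next two triples are {80 : -1 : 29} and {97 : -3 : 34}.

{80 : -1 : 29}, {97 : -3 : 34}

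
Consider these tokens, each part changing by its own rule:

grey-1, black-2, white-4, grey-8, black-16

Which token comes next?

Shade: repeats grey → black → white; grey, black, white, grey, black → white.
Second component: ×2 each step, so 1, 2, 4, 8, 16 → 32.
Putting it together: white-32.

white-32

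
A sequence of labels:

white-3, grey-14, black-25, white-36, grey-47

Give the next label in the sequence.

Shade: repeats white → grey → black; white, grey, black, white, grey → black.
Second component goes 3, 14, 25, 36, 47 → 58 (+11 each step).
Putting it together: black-58.

black-58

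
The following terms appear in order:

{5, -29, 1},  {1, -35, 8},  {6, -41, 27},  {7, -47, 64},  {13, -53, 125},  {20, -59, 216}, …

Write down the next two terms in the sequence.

First part: each term is the sum of the two before it; 5, 1, 6, 7, 13, 20 → 33 → 53.
Second part: −6 each step; -29, -35, -41, -47, -53, -59 → -65 → -71.
Third part: perfect cubes: 1³, 2³, 3³, …, so 1, 8, 27, 64, 125, 216 → 343 → 512.
Putting the parts together: {33, -65, 343} and then {53, -71, 512}.

{33, -65, 343}, {53, -71, 512}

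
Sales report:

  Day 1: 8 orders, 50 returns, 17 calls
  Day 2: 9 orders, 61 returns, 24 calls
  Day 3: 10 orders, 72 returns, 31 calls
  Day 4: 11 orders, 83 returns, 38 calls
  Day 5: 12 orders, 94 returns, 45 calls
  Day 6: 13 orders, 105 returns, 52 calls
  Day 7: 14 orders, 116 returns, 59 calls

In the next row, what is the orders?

15

Orders: 8, 9, 10, 11, 12, 13, 14 → 15 (+1 each step).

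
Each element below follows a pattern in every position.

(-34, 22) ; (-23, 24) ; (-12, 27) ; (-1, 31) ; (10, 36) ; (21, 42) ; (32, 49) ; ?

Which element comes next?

First slot: +11 each step; -34, -23, -12, -1, 10, 21, 32 → 43.
For the second slot, differences are 2, 3, 4, … (increasing by 1 each time): 22, 24, 27, 31, 36, 42, 49 → 57.
Putting it together: (43, 57).

(43, 57)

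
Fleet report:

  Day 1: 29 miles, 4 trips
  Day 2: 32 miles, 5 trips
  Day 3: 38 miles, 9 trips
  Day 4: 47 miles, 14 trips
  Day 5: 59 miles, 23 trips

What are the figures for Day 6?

Miles goes 29, 32, 38, 47, 59 → 74 (differences are 3, 6, 9, … (increasing by 3 each time)).
Trips: each term is the sum of the two before it; 4, 5, 9, 14, 23 → 37.
Combining the parts gives 74 miles, 37 trips.

74 miles, 37 trips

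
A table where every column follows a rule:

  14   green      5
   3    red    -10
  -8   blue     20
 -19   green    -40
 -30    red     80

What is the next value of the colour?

blue

Colour goes green, red, blue, green, red → blue (repeats green → red → blue).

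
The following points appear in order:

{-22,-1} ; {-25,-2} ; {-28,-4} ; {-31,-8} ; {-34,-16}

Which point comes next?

{-37,-32}

First entry goes -22, -25, -28, -31, -34 → -37 (−3 each step).
Second entry goes -1, -2, -4, -8, -16 → -32 (×2 each step).
Putting it together: {-37,-32}.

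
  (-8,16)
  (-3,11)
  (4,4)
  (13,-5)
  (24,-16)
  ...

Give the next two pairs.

(37,-29), (52,-44)

For the first part, differences are 5, 7, 9, … (increasing by 2 each time): -8, -3, 4, 13, 24 → 37 → 52.
Second part: together with the first part always sums to 8; 16, 11, 4, -5, -16 → -29 → -44.
So the next two pairs are (37,-29) and (52,-44).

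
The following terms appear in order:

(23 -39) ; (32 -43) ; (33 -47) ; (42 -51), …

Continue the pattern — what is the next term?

For the first entry, alternating steps +9, +1, +9, +1, …: 23, 32, 33, 42 → 43.
Second entry — −4 each step: -39, -43, -47, -51 → -55.
So the next term is (43 -55).

(43 -55)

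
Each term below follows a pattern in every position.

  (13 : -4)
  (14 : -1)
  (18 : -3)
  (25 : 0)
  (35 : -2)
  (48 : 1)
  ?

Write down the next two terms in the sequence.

For the first entry, differences are 1, 4, 7, … (increasing by 3 each time): 13, 14, 18, 25, 35, 48 → 64 → 83.
For the second entry, alternating steps +3, −2, +3, −2, …: -4, -1, -3, 0, -2, 1 → -1 → 2.
Putting the parts together: (64 : -1) and then (83 : 2).

(64 : -1), (83 : 2)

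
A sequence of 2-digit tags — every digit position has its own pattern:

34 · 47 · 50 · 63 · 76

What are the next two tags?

89 then 92

First digit goes 3, 4, 5, 6, 7 → 8 → 9 (+1 each step, mod 10).
Second digit: +3 each step, mod 10; 4, 7, 0, 3, 6 → 9 → 2.
Putting the parts together: 89 and then 92.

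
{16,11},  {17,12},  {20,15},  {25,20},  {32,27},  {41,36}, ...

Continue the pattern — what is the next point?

{52,47}

First part: differences are 1, 3, 5, … (increasing by 2 each time); 16, 17, 20, 25, 32, 41 → 52.
Second part: always 5 less than the first part; 11, 12, 15, 20, 27, 36 → 47.
Combining the parts gives {52,47}.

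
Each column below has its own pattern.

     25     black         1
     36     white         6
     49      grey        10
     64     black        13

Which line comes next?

81  white  15

For the first component, perfect squares: 5², 6², 7², …: 25, 36, 49, 64 → 81.
Shade: black, white, grey, black → white (repeats black → white → grey).
Third component: differences are 5, 4, 3, … (decreasing by 1 each time); 1, 6, 10, 13 → 15.
Combining the parts gives 81  white  15.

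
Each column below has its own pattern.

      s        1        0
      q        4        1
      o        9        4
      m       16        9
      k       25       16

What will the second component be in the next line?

36

Letter goes s, q, o, m, k → i (letters move back 2 places in the alphabet).
Second component goes 1, 4, 9, 16, 25 → 36 (perfect squares: 1², 2², 3², …).
For the third component, differences are 1, 3, 5, … (increasing by 2 each time): 0, 1, 4, 9, 16 → 25.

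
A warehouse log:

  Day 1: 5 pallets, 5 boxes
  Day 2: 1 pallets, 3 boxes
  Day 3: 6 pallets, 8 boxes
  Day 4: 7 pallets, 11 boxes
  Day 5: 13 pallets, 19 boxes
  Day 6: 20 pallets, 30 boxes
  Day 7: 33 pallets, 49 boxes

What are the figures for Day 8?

53 pallets, 79 boxes

Pallets — each term is the sum of the two before it: 5, 1, 6, 7, 13, 20, 33 → 53.
Boxes: 5, 3, 8, 11, 19, 30, 49 → 79 (each term is the sum of the two before it).
So the next record is 53 pallets, 79 boxes.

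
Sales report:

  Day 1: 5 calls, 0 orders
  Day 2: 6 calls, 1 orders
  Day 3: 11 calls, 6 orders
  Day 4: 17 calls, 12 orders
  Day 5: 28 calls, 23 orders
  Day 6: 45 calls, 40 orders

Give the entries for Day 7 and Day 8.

73 calls, 68 orders; 118 calls, 113 orders

Calls: 5, 6, 11, 17, 28, 45 → 73 → 118 (each term is the sum of the two before it).
For the orders, always 5 less than the calls: 0, 1, 6, 12, 23, 40 → 68 → 113.
Putting the parts together: 73 calls, 68 orders and then 118 calls, 113 orders.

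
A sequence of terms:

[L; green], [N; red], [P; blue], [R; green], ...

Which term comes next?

Letter: L, N, P, R → T (letters move forward 2 places in the alphabet).
Colour: repeats green → red → blue; green, red, blue, green → red.
So the next term is [T; red].

[T; red]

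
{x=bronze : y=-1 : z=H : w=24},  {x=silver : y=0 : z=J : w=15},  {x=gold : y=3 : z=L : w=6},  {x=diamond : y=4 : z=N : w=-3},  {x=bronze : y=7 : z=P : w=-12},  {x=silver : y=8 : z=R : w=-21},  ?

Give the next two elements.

{x=gold : y=11 : z=T : w=-30}, {x=diamond : y=12 : z=V : w=-39}

X: bronze, silver, gold, diamond, bronze, silver → gold → diamond (repeats bronze → silver → gold → diamond).
Y: -1, 0, 3, 4, 7, 8 → 11 → 12 (alternating steps +1, +3, +1, +3, …).
Z: letters move forward 2 places in the alphabet, so H, J, L, N, P, R → T → V.
W: −9 each step; 24, 15, 6, -3, -12, -21 → -30 → -39.
So the next two elements are {x=gold : y=11 : z=T : w=-30} and {x=diamond : y=12 : z=V : w=-39}.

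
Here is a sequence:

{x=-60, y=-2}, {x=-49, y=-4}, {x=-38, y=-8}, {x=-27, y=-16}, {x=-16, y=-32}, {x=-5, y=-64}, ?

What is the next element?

{x=6, y=-128}

X: -60, -49, -38, -27, -16, -5 → 6 (+11 each step).
Y — ×2 each step: -2, -4, -8, -16, -32, -64 → -128.
Putting it together: {x=6, y=-128}.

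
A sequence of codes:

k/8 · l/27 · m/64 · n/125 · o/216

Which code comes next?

p/343

Letter: letters move forward 1 place in the alphabet; k, l, m, n, o → p.
Second component: perfect cubes: 2³, 3³, 4³, …; 8, 27, 64, 125, 216 → 343.
Putting it together: p/343.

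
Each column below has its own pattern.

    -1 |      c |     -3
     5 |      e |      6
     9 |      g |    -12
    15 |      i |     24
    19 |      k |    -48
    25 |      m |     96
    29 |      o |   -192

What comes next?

35  q  384

For the first component, alternating steps +6, +4, +6, +4, …: -1, 5, 9, 15, 19, 25, 29 → 35.
For the letter, letters move forward 2 places in the alphabet: c, e, g, i, k, m, o → q.
Third component goes -3, 6, -12, 24, -48, 96, -192 → 384 (×(-2) each step).
So the next row is 35  q  384.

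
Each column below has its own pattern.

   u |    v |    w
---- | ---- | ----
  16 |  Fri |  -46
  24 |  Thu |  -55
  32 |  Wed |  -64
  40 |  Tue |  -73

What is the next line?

Column u: +8 each step; 16, 24, 32, 40 → 48.
Column v: runs backward through the weekdays Mon→Sun; Fri, Thu, Wed, Tue → Mon.
For the column w, −9 each step: -46, -55, -64, -73 → -82.
Putting it together: 48  Mon  -82.

48  Mon  -82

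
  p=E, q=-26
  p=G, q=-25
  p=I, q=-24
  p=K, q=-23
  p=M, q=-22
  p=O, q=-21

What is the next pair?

p=Q, q=-20

P: letters move forward 2 places in the alphabet, so E, G, I, K, M, O → Q.
Q — +1 each step: -26, -25, -24, -23, -22, -21 → -20.
Putting it together: p=Q, q=-20.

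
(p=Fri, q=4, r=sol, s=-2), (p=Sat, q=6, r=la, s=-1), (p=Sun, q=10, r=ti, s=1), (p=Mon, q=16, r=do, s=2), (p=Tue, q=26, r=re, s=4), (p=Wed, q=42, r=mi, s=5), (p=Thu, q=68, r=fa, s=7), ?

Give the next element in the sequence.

(p=Fri, q=110, r=sol, s=8)

P goes Fri, Sat, Sun, Mon, Tue, Wed, Thu → Fri (runs through the weekdays Mon→Sun).
For the q, each term is the sum of the two before it: 4, 6, 10, 16, 26, 42, 68 → 110.
R: runs through the solfège scale do→ti, so sol, la, ti, do, re, mi, fa → sol.
For the s, alternating steps +1, +2, +1, +2, …: -2, -1, 1, 2, 4, 5, 7 → 8.
So the next element is (p=Fri, q=110, r=sol, s=8).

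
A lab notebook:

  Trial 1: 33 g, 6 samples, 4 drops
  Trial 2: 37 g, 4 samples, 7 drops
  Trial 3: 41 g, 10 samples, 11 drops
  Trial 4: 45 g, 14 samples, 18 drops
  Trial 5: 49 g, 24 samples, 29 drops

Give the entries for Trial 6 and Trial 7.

53 g, 38 samples, 47 drops; 57 g, 62 samples, 76 drops

G goes 33, 37, 41, 45, 49 → 53 → 57 (+4 each step).
Samples: 6, 4, 10, 14, 24 → 38 → 62 (each term is the sum of the two before it).
Drops: each term is the sum of the two before it, so 4, 7, 11, 18, 29 → 47 → 76.
Putting the parts together: 53 g, 38 samples, 47 drops and then 57 g, 62 samples, 76 drops.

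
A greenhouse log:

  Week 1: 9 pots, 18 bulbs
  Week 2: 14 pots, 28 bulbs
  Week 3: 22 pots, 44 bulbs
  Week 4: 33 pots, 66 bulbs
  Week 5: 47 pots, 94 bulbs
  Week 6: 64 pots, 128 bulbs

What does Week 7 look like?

Pots — differences are 5, 8, 11, … (increasing by 3 each time): 9, 14, 22, 33, 47, 64 → 84.
Bulbs goes 18, 28, 44, 66, 94, 128 → 168 (always 2 × the pots).
So the next row is 84 pots, 168 bulbs.

84 pots, 168 bulbs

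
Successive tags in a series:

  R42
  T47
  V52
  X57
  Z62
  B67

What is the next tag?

Letter: letters move forward 2 places in the alphabet, wrapping Z→A; R, T, V, X, Z, B → D.
Second component goes 42, 47, 52, 57, 62, 67 → 72 (+5 each step).
Putting it together: D72.

D72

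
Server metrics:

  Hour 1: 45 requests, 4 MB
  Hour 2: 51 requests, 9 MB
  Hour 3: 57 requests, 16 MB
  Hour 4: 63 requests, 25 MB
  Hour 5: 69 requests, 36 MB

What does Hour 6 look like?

75 requests, 49 MB

Requests — +6 each step: 45, 51, 57, 63, 69 → 75.
For the MB, perfect squares: 2², 3², 4², …: 4, 9, 16, 25, 36 → 49.
So the next record is 75 requests, 49 MB.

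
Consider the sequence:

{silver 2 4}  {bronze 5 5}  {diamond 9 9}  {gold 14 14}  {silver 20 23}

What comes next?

For the rank, repeats silver → bronze → diamond → gold: silver, bronze, diamond, gold, silver → bronze.
Second slot: differences are 3, 4, 5, … (increasing by 1 each time); 2, 5, 9, 14, 20 → 27.
For the third slot, each term is the sum of the two before it: 4, 5, 9, 14, 23 → 37.
So the next triple is {bronze 27 37}.

{bronze 27 37}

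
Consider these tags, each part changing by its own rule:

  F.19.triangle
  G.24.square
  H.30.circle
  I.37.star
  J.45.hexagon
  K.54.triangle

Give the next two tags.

L.64.square, M.75.circle

Letter: F, G, H, I, J, K → L → M (letters move forward 1 place in the alphabet).
Second component: differences are 5, 6, 7, … (increasing by 1 each time), so 19, 24, 30, 37, 45, 54 → 64 → 75.
Shape goes triangle, square, circle, star, hexagon, triangle → square → circle (repeats triangle → square → circle → star → hexagon).
Putting the parts together: L.64.square and then M.75.circle.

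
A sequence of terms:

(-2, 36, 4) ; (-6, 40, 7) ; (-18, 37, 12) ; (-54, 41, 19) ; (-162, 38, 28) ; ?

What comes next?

(-486, 42, 39)

First coordinate: ×3 each step, so -2, -6, -18, -54, -162 → -486.
Second coordinate: 36, 40, 37, 41, 38 → 42 (alternating steps +4, −3, +4, −3, …).
For the third coordinate, differences are 3, 5, 7, … (increasing by 2 each time): 4, 7, 12, 19, 28 → 39.
So the next term is (-486, 42, 39).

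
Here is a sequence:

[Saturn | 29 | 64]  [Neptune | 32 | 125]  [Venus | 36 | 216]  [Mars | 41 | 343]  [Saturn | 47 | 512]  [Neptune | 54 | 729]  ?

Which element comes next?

Planet: repeats Saturn → Neptune → Venus → Mars, so Saturn, Neptune, Venus, Mars, Saturn, Neptune → Venus.
Second slot: differences are 3, 4, 5, … (increasing by 1 each time); 29, 32, 36, 41, 47, 54 → 62.
Third slot: perfect cubes: 4³, 5³, 6³, …, so 64, 125, 216, 343, 512, 729 → 1000.
Combining the parts gives [Venus | 62 | 1000].

[Venus | 62 | 1000]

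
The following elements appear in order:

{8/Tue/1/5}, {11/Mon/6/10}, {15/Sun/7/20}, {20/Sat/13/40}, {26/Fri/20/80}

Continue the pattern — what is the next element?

{33/Thu/33/160}

First slot — differences are 3, 4, 5, … (increasing by 1 each time): 8, 11, 15, 20, 26 → 33.
For the day, runs backward through the weekdays Mon→Sun: Tue, Mon, Sun, Sat, Fri → Thu.
Third slot goes 1, 6, 7, 13, 20 → 33 (each term is the sum of the two before it).
Fourth slot: ×2 each step; 5, 10, 20, 40, 80 → 160.
Putting it together: {33/Thu/33/160}.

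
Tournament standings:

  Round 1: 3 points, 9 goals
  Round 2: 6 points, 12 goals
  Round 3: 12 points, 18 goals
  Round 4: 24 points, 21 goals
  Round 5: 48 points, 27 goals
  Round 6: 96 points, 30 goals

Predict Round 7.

Points — ×2 each step: 3, 6, 12, 24, 48, 96 → 192.
Goals goes 9, 12, 18, 21, 27, 30 → 36 (alternating steps +3, +6, +3, +6, …).
So the next row is 192 points, 36 goals.

192 points, 36 goals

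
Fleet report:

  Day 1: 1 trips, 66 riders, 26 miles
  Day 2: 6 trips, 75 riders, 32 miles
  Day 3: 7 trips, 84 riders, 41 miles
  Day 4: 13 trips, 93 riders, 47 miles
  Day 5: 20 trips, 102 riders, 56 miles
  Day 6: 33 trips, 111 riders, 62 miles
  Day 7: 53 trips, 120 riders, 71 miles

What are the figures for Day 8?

86 trips, 129 riders, 77 miles

Trips goes 1, 6, 7, 13, 20, 33, 53 → 86 (each term is the sum of the two before it).
For the riders, +9 each step: 66, 75, 84, 93, 102, 111, 120 → 129.
For the miles, alternating steps +6, +9, +6, +9, …: 26, 32, 41, 47, 56, 62, 71 → 77.
Putting it together: 86 trips, 129 riders, 77 miles.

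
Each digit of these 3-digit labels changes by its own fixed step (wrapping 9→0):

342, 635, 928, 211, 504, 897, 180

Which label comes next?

For the first digit, +3 each step, mod 10: 3, 6, 9, 2, 5, 8, 1 → 4.
Second digit — −1 each step, mod 10: 4, 3, 2, 1, 0, 9, 8 → 7.
Third digit — +3 each step, mod 10: 2, 5, 8, 1, 4, 7, 0 → 3.
So the next label is 473.

473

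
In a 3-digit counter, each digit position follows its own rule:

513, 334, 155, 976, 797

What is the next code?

518

First digit — −2 each step, mod 10: 5, 3, 1, 9, 7 → 5.
Second digit: 1, 3, 5, 7, 9 → 1 (+2 each step, mod 10).
Third digit — +1 each step, mod 10: 3, 4, 5, 6, 7 → 8.
Putting it together: 518.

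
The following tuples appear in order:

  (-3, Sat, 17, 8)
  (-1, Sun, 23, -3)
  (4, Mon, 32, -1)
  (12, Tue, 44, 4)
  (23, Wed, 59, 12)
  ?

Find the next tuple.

First part goes -3, -1, 4, 12, 23 → 37 (differences are 2, 5, 8, … (increasing by 3 each time)).
Day goes Sat, Sun, Mon, Tue, Wed → Thu (runs through the weekdays Mon→Sun).
Third part: 17, 23, 32, 44, 59 → 77 (differences are 6, 9, 12, … (increasing by 3 each time)).
Fourth part: always the previous value of the first part, so 8, -3, -1, 4, 12 → 23.
Putting it together: (37, Thu, 77, 23).

(37, Thu, 77, 23)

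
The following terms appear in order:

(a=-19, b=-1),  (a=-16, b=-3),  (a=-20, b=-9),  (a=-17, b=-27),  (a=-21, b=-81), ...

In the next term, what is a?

A: alternating steps +3, −4, +3, −4, …, so -19, -16, -20, -17, -21 → -18.
B goes -1, -3, -9, -27, -81 → -243 (×3 each step).

-18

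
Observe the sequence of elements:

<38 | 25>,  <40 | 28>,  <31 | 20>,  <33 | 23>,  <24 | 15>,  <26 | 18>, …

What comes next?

<17 | 10>

First component: alternating steps +2, −9, +2, −9, …; 38, 40, 31, 33, 24, 26 → 17.
Second component: alternating steps +3, −8, +3, −8, …; 25, 28, 20, 23, 15, 18 → 10.
Combining the parts gives <17 | 10>.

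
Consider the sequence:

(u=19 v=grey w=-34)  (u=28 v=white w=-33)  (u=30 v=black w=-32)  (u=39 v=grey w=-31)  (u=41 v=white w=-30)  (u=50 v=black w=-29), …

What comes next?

(u=52 v=grey w=-28)

U — alternating steps +9, +2, +9, +2, …: 19, 28, 30, 39, 41, 50 → 52.
V: repeats grey → white → black; grey, white, black, grey, white, black → grey.
W: +1 each step, so -34, -33, -32, -31, -30, -29 → -28.
So the next tuple is (u=52 v=grey w=-28).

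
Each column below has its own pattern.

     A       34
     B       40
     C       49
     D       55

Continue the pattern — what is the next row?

E  64

Letter: letters move forward 1 place in the alphabet; A, B, C, D → E.
Second component: alternating steps +6, +9, +6, +9, …; 34, 40, 49, 55 → 64.
Combining the parts gives E  64.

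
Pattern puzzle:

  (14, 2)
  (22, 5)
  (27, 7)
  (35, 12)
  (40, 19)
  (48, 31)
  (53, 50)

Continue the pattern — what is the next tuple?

First coordinate — alternating steps +8, +5, +8, +5, …: 14, 22, 27, 35, 40, 48, 53 → 61.
Second coordinate — each term is the sum of the two before it: 2, 5, 7, 12, 19, 31, 50 → 81.
So the next tuple is (61, 81).

(61, 81)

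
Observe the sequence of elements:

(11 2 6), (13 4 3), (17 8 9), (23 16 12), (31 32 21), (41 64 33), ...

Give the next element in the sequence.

(53 128 54)

For the first entry, differences are 2, 4, 6, … (increasing by 2 each time): 11, 13, 17, 23, 31, 41 → 53.
Second entry — ×2 each step: 2, 4, 8, 16, 32, 64 → 128.
Third entry goes 6, 3, 9, 12, 21, 33 → 54 (each term is the sum of the two before it).
Putting it together: (53 128 54).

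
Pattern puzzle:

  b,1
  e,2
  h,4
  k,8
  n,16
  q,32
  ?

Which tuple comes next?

Letter: letters move forward 3 places in the alphabet, so b, e, h, k, n, q → t.
Second value — ×2 each step: 1, 2, 4, 8, 16, 32 → 64.
Putting it together: t,64.

t,64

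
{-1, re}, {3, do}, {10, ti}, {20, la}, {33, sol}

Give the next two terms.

First value: -1, 3, 10, 20, 33 → 49 → 68 (differences are 4, 7, 10, … (increasing by 3 each time)).
Note: runs backward through the solfège scale do→ti, so re, do, ti, la, sol → fa → mi.
Putting the parts together: {49, fa} and then {68, mi}.

{49, fa}, {68, mi}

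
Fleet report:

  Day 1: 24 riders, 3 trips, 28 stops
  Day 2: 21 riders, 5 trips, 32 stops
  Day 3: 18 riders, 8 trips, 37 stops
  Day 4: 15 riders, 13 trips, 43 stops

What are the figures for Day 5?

12 riders, 21 trips, 50 stops

For the riders, −3 each step: 24, 21, 18, 15 → 12.
Trips: 3, 5, 8, 13 → 21 (each term is the sum of the two before it).
Stops goes 28, 32, 37, 43 → 50 (differences are 4, 5, 6, … (increasing by 1 each time)).
Putting it together: 12 riders, 21 trips, 50 stops.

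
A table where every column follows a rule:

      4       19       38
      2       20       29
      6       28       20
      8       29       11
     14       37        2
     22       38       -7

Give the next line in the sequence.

First component goes 4, 2, 6, 8, 14, 22 → 36 (each term is the sum of the two before it).
Second component: 19, 20, 28, 29, 37, 38 → 46 (alternating steps +1, +8, +1, +8, …).
Third component: 38, 29, 20, 11, 2, -7 → -16 (−9 each step).
Combining the parts gives 36  46  -16.

36  46  -16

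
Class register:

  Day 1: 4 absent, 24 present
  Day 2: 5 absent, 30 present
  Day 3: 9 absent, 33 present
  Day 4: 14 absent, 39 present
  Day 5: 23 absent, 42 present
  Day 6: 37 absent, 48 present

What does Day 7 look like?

Absent: 4, 5, 9, 14, 23, 37 → 60 (each term is the sum of the two before it).
Present goes 24, 30, 33, 39, 42, 48 → 51 (alternating steps +6, +3, +6, +3, …).
So the next line is 60 absent, 51 present.

60 absent, 51 present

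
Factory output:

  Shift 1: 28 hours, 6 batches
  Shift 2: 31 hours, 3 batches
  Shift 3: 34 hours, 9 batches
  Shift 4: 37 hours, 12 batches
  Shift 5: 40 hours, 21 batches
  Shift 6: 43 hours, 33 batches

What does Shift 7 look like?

46 hours, 54 batches

Hours — +3 each step: 28, 31, 34, 37, 40, 43 → 46.
Batches goes 6, 3, 9, 12, 21, 33 → 54 (each term is the sum of the two before it).
Putting it together: 46 hours, 54 batches.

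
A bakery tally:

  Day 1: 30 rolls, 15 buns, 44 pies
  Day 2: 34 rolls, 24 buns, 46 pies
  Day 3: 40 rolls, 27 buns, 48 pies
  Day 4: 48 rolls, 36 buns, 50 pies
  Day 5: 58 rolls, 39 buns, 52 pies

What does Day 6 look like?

Rolls goes 30, 34, 40, 48, 58 → 70 (differences are 4, 6, 8, … (increasing by 2 each time)).
Buns goes 15, 24, 27, 36, 39 → 48 (alternating steps +9, +3, +9, +3, …).
Pies goes 44, 46, 48, 50, 52 → 54 (+2 each step).
Putting it together: 70 rolls, 48 buns, 54 pies.

70 rolls, 48 buns, 54 pies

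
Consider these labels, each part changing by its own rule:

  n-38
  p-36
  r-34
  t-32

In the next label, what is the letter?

Letter: letters move forward 2 places in the alphabet, so n, p, r, t → v.

v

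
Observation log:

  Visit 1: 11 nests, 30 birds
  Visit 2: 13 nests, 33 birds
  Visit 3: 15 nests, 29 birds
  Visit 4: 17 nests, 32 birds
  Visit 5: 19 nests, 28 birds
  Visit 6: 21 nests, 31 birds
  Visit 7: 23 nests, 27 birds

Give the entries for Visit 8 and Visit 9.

25 nests, 30 birds; 27 nests, 26 birds

Nests: +2 each step; 11, 13, 15, 17, 19, 21, 23 → 25 → 27.
Birds: alternating steps +3, −4, +3, −4, …, so 30, 33, 29, 32, 28, 31, 27 → 30 → 26.
Putting the parts together: 25 nests, 30 birds and then 27 nests, 26 birds.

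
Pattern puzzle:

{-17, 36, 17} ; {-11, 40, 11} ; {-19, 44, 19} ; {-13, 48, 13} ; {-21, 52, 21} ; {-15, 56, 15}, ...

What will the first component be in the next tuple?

First component: alternating steps +6, −8, +6, −8, …, so -17, -11, -19, -13, -21, -15 → -23.
Second component: +4 each step, so 36, 40, 44, 48, 52, 56 → 60.
For the third component, always the negative of the first component: 17, 11, 19, 13, 21, 15 → 23.

-23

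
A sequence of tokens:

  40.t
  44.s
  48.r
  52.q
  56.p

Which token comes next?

60.o

First component: 40, 44, 48, 52, 56 → 60 (+4 each step).
For the letter, letters move back 1 place in the alphabet: t, s, r, q, p → o.
Putting it together: 60.o.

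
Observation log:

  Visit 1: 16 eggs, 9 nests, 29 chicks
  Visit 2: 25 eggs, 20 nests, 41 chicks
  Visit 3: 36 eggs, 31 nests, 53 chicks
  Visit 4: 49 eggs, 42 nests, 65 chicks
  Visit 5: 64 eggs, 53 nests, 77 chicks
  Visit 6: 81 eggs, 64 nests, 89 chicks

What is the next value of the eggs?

100

Eggs: 16, 25, 36, 49, 64, 81 → 100 (perfect squares: 4², 5², 6², …).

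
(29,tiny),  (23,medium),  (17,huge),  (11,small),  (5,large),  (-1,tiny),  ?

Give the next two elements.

First value: −6 each step; 29, 23, 17, 11, 5, -1 → -7 → -13.
Size: tiny, medium, huge, small, large, tiny → medium → huge (repeats tiny → medium → huge → small → large).
So the next two elements are (-7,medium) and (-13,huge).

(-7,medium), (-13,huge)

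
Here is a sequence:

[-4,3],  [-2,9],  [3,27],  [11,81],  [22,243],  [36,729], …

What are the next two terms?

First value: differences are 2, 5, 8, … (increasing by 3 each time); -4, -2, 3, 11, 22, 36 → 53 → 73.
Second value: ×3 each step, so 3, 9, 27, 81, 243, 729 → 2187 → 6561.
Putting the parts together: [53,2187] and then [73,6561].

[53,2187], [73,6561]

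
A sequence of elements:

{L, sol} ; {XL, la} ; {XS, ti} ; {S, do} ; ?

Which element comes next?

{M, re}

Size: L, XL, XS, S → M (runs through clothing sizes XS→XL).
Note — runs through the solfège scale do→ti: sol, la, ti, do → re.
So the next element is {M, re}.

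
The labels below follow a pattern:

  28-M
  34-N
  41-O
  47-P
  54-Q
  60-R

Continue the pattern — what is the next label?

For the first component, alternating steps +6, +7, +6, +7, …: 28, 34, 41, 47, 54, 60 → 67.
Letter goes M, N, O, P, Q, R → S (letters move forward 1 place in the alphabet).
Putting it together: 67-S.

67-S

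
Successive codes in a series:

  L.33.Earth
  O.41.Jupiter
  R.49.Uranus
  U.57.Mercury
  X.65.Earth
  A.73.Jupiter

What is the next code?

D.81.Uranus

Letter — letters move forward 3 places in the alphabet, wrapping Z→A: L, O, R, U, X, A → D.
Second component — +8 each step: 33, 41, 49, 57, 65, 73 → 81.
Planet: repeats Earth → Jupiter → Uranus → Mercury, so Earth, Jupiter, Uranus, Mercury, Earth, Jupiter → Uranus.
Combining the parts gives D.81.Uranus.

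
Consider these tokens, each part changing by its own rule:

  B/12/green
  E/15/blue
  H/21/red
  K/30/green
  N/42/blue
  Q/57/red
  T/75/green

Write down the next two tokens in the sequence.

W/96/blue then Z/120/red

Letter: letters move forward 3 places in the alphabet, so B, E, H, K, N, Q, T → W → Z.
Second component: differences are 3, 6, 9, … (increasing by 3 each time); 12, 15, 21, 30, 42, 57, 75 → 96 → 120.
Colour: repeats green → blue → red; green, blue, red, green, blue, red, green → blue → red.
Putting the parts together: W/96/blue and then Z/120/red.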